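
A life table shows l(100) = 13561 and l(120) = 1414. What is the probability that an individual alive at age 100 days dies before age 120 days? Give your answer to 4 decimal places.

P(die before 120 | alive at 100) = 1 − l(120)/l(100) = 1 − 1414/13561 = (12147)/13561 = 0.895730.

0.8957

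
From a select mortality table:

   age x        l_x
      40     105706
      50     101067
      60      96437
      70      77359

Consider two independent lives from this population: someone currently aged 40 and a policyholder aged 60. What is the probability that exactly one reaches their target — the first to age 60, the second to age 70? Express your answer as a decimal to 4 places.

p₁ = l_60/l_40 = 96437/105706 = 0.912313; p₂ = l_70/l_60 = 77359/96437 = 0.802171.
P(exactly one) = p₁(1−p₂) + (1−p₁)p₂ = 0.180482 + 0.070340 = 0.250822.

0.2508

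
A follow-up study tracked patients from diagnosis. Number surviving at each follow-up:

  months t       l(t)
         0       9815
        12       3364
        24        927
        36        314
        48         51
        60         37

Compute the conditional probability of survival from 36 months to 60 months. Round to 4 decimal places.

The conditional survival probability is l(60)/l(36) = 37/314 = 0.117834.

0.1178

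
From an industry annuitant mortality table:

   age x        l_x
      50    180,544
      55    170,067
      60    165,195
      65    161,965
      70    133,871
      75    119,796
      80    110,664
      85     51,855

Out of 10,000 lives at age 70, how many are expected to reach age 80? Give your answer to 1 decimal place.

The relevant probability is 110,664/133,871 = 0.826647.
Expected number = 10,000 × 0.826647 = 8266.5.

8266.5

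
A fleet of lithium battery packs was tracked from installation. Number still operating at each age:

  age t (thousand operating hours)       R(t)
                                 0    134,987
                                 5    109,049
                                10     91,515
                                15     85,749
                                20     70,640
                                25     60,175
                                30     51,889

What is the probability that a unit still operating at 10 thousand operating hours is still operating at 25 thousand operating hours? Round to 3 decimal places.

The conditional survival probability is R(25)/R(10) = 60,175/91,515 = 0.657542.

0.658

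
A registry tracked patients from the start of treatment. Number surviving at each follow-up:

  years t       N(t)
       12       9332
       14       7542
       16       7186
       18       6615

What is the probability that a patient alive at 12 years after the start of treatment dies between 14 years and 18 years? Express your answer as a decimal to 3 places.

0.099

This is the probability of reaching 14 but not 18, conditional on being alive at 12: (N(14) − N(18)) / N(12).
= (7542 − 6615) / 9332 = 927 / 9332 = 0.099336.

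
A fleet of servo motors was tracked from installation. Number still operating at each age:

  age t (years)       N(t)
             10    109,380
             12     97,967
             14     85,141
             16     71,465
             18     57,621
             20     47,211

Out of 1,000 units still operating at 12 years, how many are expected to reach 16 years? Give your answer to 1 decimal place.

729.5

The relevant probability is 71,465/97,967 = 0.729480.
Expected number = 1,000 × 0.729480 = 729.5.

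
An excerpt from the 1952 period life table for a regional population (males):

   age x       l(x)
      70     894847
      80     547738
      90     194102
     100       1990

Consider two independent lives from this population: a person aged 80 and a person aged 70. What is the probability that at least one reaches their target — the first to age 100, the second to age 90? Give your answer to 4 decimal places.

0.2198

p₁ = l(100)/l(80) = 1990/547738 = 0.003633; p₂ = l(90)/l(70) = 194102/894847 = 0.216911.
P(at least one) = 1 − (1−p₁)(1−p₂) = 1 − 0.996367 × 0.783089 = 0.219756.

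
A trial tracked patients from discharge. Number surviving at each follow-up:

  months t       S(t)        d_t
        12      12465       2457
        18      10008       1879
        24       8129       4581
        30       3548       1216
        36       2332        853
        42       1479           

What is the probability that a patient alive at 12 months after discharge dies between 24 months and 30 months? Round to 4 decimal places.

This is the probability of reaching 24 but not 30, conditional on being alive at 12: (S(24) − S(30)) / S(12).
= (8129 − 3548) / 12465 = 4581 / 12465 = 0.367509.

0.3675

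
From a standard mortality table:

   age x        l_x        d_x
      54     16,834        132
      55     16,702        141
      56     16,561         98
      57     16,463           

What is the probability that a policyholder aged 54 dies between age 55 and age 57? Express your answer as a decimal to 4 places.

We want 1|2q54 = (l_55 − l_57)/l_54.
This is the probability of reaching 55 but not 57, conditional on being alive at 54: (l_55 − l_57) / l_54.
= (16,702 − 16,463) / 16,834 = 239 / 16,834 = 0.014197.

0.0142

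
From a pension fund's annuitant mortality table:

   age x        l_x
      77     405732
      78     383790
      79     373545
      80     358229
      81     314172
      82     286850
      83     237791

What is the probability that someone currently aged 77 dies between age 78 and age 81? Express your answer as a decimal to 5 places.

We want 1|3q77 = (l_78 − l_81)/l_77.
This is the probability of reaching 78 but not 81, conditional on being alive at 77: (l_78 − l_81) / l_77.
= (383790 − 314172) / 405732 = 69618 / 405732 = 0.171586.

0.17159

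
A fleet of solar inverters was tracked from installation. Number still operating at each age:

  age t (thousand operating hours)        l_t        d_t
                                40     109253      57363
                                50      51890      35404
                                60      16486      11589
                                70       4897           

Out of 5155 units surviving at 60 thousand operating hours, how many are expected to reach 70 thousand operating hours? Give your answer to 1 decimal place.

1531.2

The relevant probability is 4897/16486 = 0.297040.
Expected number = 5155 × 0.297040 = 1531.2.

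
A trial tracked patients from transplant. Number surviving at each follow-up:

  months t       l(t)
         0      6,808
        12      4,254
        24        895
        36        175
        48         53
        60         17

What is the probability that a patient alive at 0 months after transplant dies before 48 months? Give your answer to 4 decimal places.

P(die before 48 | alive at 0) = 1 − l(48)/l(0) = 1 − 53/6,808 = (6,755)/6,808 = 0.992215.

0.9922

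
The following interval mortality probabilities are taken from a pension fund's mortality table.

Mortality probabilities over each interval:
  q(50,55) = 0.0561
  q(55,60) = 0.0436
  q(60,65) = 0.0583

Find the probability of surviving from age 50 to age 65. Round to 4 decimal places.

0.8501

The overall survival probability is (1 − 0.0561) × (1 − 0.0436) × (1 − 0.0583).
= 0.9439 × 0.9564 × 0.9417 = 0.850116.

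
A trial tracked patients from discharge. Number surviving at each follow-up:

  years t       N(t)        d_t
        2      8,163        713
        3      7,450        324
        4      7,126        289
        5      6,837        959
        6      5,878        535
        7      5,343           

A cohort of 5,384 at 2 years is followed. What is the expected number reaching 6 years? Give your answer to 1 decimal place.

The relevant probability is 5,878/8,163 = 0.720078.
Expected number = 5,384 × 0.720078 = 3876.9.

3876.9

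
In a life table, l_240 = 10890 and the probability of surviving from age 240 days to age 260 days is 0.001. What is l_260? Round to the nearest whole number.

11

l_260 = l_240 × p = 10890 × 0.001 = 11.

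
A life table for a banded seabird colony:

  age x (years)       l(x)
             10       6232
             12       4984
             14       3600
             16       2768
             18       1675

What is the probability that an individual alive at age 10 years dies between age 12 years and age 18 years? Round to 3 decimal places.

This is the probability of reaching 12 but not 18, conditional on being alive at 10: (l(12) − l(18)) / l(10).
= (4984 − 1675) / 6232 = 3309 / 6232 = 0.530969.

0.531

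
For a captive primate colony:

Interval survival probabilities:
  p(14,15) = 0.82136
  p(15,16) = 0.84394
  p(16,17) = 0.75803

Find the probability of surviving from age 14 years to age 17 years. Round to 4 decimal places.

Survival from 14 to 17 is the product of surviving each interval: 0.82136 × 0.84394 × 0.75803.
= 0.525450.

0.5255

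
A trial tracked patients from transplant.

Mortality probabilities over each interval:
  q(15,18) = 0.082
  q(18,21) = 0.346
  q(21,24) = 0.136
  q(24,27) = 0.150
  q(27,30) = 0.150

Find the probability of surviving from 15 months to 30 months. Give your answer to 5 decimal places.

0.37478

P(survive 15→30) = (1 − 0.082) × (1 − 0.346) × (1 − 0.136) × (1 − 0.150) × (1 − 0.150).
= 0.918 × 0.654 × 0.864 × 0.850 × 0.850 = 0.374776.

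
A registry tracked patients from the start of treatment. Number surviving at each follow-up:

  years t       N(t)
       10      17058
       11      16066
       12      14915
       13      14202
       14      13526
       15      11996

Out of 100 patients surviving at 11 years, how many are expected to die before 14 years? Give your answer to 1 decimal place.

The relevant probability is 1 − 13526/16066 = 0.158098.
Expected number = 100 × 0.158098 = 15.8.

15.8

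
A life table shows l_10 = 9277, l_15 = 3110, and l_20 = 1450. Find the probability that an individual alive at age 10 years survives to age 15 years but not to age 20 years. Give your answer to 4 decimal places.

This is the probability of reaching 15 but not 20, conditional on being alive at 10: (l_15 − l_20) / l_10.
= (3110 − 1450) / 9277 = 1660 / 9277 = 0.178937.

0.1789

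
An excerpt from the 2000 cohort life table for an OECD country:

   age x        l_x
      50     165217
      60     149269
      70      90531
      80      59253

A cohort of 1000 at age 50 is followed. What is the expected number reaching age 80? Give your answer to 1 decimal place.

The relevant probability is 59253/165217 = 0.358637.
Expected number = 1000 × 0.358637 = 358.6.

358.6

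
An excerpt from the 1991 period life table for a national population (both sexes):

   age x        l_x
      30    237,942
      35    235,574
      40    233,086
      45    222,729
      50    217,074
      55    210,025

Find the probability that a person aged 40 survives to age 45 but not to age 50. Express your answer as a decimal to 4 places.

We want 5|5q40 = (l_45 − l_50)/l_40.
This is the probability of reaching 45 but not 50, conditional on being alive at 40: (l_45 − l_50) / l_40.
= (222,729 − 217,074) / 233,086 = 5,655 / 233,086 = 0.024261.

0.0243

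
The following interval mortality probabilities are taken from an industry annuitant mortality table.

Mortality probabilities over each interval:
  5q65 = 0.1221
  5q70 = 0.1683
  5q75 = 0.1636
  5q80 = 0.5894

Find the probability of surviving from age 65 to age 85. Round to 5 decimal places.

Survival from 65 to 85 is the product of surviving each interval: (1 − 0.1221) × (1 − 0.1683) × (1 − 0.1636) × (1 − 0.5894).
= 0.8779 × 0.8317 × 0.8364 × 0.4106 = 0.250752.

0.25075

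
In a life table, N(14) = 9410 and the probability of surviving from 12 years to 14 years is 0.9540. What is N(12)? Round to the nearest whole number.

9864

N(12) = N(14) / p = 9410 / 0.9540 = 9864.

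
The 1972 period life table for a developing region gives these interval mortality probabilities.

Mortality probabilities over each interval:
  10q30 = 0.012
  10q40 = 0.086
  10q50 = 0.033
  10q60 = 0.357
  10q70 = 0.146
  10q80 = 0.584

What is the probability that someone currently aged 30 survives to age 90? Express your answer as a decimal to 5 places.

Chaining the interval survival probabilities: (1 − 0.012) × (1 − 0.086) × (1 − 0.033) × (1 − 0.357) × (1 − 0.146) × (1 − 0.584).
= 0.988 × 0.914 × 0.967 × 0.643 × 0.854 × 0.416 = 0.199477.

0.19948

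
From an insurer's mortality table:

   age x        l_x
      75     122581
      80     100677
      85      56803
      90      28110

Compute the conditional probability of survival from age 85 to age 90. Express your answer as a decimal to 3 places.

0.495

We want 5p85 = l_90/l_85.
The conditional survival probability is l_90/l_85 = 28110/56803 = 0.494868.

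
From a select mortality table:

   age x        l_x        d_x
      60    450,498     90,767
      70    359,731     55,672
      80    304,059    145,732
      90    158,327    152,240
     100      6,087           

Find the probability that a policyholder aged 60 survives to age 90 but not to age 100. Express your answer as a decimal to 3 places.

0.338

This is the probability of reaching 90 but not 100, conditional on being alive at 60: (l_90 − l_100) / l_60.
= (158,327 − 6,087) / 450,498 = 152,240 / 450,498 = 0.337937.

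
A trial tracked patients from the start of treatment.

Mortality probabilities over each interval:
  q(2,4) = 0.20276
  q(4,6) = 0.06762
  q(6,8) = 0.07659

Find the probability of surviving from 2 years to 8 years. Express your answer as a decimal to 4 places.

Chaining the interval survival probabilities: (1 − 0.20276) × (1 − 0.06762) × (1 − 0.07659).
= 0.79724 × 0.93238 × 0.92341 = 0.686399.

0.6864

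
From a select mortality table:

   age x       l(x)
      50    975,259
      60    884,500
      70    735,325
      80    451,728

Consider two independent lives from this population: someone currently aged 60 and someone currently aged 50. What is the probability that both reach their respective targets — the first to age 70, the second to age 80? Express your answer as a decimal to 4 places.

0.3851

p₁ = l(70)/l(60) = 735,325/884,500 = 0.831345; p₂ = l(80)/l(50) = 451,728/975,259 = 0.463188.
P(both) = p₁ × p₂ = 0.831345 × 0.463188 = 0.385069.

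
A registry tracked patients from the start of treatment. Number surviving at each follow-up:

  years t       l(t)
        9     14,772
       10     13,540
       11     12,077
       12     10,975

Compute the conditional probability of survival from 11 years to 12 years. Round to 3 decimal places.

0.909

The conditional survival probability is l(12)/l(11) = 10,975/12,077 = 0.908752.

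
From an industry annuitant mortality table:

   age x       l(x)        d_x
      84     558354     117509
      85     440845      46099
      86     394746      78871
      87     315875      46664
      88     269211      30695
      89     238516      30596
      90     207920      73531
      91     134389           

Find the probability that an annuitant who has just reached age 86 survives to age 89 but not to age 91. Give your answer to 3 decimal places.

This is the probability of reaching 89 but not 91, conditional on being alive at 86: (l(89) − l(91)) / l(86).
= (238516 − 134389) / 394746 = 104127 / 394746 = 0.263782.

0.264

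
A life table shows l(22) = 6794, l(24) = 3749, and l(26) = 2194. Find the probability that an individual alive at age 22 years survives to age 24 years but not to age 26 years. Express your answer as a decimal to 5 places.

0.22888

This is the probability of reaching 24 but not 26, conditional on being alive at 22: (l(24) − l(26)) / l(22).
= (3749 − 2194) / 6794 = 1555 / 6794 = 0.228878.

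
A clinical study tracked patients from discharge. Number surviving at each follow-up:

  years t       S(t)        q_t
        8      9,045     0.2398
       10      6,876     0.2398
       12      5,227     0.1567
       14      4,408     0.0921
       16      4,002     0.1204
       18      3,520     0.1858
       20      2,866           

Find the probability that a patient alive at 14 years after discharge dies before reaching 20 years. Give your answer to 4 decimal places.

P(die before 20 | alive at 14) = 1 − S(20)/S(14) = 1 − 2,866/4,408 = (1,542)/4,408 = 0.349819.

0.3498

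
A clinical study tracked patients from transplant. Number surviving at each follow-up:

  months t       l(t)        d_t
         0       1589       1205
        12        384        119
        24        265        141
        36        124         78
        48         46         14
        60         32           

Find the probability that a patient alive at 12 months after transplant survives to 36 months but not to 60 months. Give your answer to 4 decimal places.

This is the probability of reaching 36 but not 60, conditional on being alive at 12: (l(36) − l(60)) / l(12).
= (124 − 32) / 384 = 92 / 384 = 0.239583.

0.2396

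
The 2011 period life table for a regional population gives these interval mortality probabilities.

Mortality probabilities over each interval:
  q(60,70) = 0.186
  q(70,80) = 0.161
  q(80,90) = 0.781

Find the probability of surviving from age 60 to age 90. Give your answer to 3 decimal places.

0.150

Chaining the interval survival probabilities: (1 − 0.186) × (1 − 0.161) × (1 − 0.781).
= 0.814 × 0.839 × 0.219 = 0.149565.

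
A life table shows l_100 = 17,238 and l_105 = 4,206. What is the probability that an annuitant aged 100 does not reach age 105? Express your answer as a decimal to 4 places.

0.7560

P(die before 105 | alive at 100) = 1 − l_105/l_100 = 1 − 4,206/17,238 = (13,032)/17,238 = 0.756004.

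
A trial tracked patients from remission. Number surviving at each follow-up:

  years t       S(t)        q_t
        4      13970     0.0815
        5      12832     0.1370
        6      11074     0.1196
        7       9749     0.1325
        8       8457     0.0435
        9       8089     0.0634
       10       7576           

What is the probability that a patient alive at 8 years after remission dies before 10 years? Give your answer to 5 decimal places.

P(die before 10 | alive at 8) = 1 − S(10)/S(8) = 1 − 7576/8457 = (881)/8457 = 0.104174.

0.10417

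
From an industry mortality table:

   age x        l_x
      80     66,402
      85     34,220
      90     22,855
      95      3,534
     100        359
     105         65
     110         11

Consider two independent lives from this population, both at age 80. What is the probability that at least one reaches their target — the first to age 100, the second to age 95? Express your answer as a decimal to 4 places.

0.0583

p₁ = l_100/l_80 = 359/66,402 = 0.005406; p₂ = l_95/l_80 = 3,534/66,402 = 0.053221.
P(at least one) = 1 − (1−p₁)(1−p₂) = 1 − 0.994594 × 0.946779 = 0.058339.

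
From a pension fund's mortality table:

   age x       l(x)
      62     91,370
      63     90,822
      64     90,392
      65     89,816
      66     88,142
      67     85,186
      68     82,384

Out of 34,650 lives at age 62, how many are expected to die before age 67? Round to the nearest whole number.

The relevant probability is 1 − 85,186/91,370 = 0.067681.
Expected number = 34,650 × 0.067681 = 2345.

2345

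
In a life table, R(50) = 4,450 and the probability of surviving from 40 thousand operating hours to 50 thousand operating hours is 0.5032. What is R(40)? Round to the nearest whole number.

8843

R(40) = R(50) / p = 4,450 / 0.5032 = 8843.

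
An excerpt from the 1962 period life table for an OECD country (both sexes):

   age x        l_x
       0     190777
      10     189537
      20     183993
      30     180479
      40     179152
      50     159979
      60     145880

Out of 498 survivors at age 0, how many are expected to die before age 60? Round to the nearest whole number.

117

The relevant probability is 1 − 145880/190777 = 0.235338.
Expected number = 498 × 0.235338 = 117.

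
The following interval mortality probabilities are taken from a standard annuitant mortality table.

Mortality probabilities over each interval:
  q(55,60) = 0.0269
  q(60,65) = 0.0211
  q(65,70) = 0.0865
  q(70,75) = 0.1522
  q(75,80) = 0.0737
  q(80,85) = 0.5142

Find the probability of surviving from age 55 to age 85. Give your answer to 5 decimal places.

0.33198

P(survive 55→85) = (1 − 0.0269) × (1 − 0.0211) × (1 − 0.0865) × (1 − 0.1522) × (1 − 0.0737) × (1 − 0.5142).
= 0.9731 × 0.9789 × 0.9135 × 0.8478 × 0.9263 × 0.4858 = 0.331976.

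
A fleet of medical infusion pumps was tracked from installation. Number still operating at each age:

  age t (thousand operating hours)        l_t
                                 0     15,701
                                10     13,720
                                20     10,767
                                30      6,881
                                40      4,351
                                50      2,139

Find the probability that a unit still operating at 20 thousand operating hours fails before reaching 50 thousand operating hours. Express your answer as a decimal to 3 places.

P(fail before 50 | operational at 20) = 1 − l_50/l_20 = 1 − 2,139/10,767 = (8,628)/10,767 = 0.801337.

0.801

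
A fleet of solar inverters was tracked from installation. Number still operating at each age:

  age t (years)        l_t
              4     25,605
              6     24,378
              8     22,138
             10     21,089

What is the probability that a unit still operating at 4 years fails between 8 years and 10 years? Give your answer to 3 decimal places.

0.041

This is the probability of reaching 8 but not 10, conditional on being operational at 4: (l_8 − l_10) / l_4.
= (22,138 − 21,089) / 25,605 = 1,049 / 25,605 = 0.040969.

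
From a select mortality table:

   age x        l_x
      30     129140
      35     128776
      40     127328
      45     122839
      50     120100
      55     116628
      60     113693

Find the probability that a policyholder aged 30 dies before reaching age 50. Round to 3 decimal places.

0.070

P(die before 50 | alive at 30) = 1 − l_50/l_30 = 1 − 120100/129140 = (9040)/129140 = 0.070002.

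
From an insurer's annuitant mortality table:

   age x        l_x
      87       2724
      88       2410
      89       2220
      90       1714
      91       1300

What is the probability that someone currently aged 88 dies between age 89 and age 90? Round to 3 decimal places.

0.210

We want 1|1q88 = (l_89 − l_90)/l_88.
This is the probability of reaching 89 but not 90, conditional on being alive at 88: (l_89 − l_90) / l_88.
= (2220 − 1714) / 2410 = 506 / 2410 = 0.209959.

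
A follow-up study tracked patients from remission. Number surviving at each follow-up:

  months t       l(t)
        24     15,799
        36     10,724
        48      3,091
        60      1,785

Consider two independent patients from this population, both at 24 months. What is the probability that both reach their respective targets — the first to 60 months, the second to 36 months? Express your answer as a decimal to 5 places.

0.07669

p₁ = l(60)/l(24) = 1,785/15,799 = 0.112982; p₂ = l(36)/l(24) = 10,724/15,799 = 0.678777.
P(both) = p₁ × p₂ = 0.112982 × 0.678777 = 0.076690.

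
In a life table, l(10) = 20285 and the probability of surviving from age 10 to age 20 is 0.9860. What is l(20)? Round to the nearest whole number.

20001

l(20) = l(10) × p = 20285 × 0.9860 = 20001.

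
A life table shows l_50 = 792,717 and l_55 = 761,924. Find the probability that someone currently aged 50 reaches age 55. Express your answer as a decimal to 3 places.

The conditional survival probability is l_55/l_50 = 761,924/792,717 = 0.961155.

0.961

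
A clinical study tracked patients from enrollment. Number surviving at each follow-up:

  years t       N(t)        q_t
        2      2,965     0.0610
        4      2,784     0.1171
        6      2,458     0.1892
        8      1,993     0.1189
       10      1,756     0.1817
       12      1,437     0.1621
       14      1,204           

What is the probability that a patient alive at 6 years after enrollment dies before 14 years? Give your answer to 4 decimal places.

0.5102

P(die before 14 | alive at 6) = 1 − N(14)/N(6) = 1 − 1,204/2,458 = (1,254)/2,458 = 0.510171.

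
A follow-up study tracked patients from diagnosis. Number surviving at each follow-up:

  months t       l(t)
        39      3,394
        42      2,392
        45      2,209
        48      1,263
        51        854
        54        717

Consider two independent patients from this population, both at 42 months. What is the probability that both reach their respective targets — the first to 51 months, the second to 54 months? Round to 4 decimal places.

p₁ = l(51)/l(42) = 854/2,392 = 0.357023; p₂ = l(54)/l(42) = 717/2,392 = 0.299749.
P(both) = p₁ × p₂ = 0.357023 × 0.299749 = 0.107017.

0.1070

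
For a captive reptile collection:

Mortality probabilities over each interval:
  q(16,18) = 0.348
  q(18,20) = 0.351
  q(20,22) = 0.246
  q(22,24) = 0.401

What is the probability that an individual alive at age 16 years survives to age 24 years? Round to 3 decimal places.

0.191

Chaining the interval survival probabilities: (1 − 0.348) × (1 − 0.351) × (1 − 0.246) × (1 − 0.401).
= 0.652 × 0.649 × 0.754 × 0.599 = 0.191113.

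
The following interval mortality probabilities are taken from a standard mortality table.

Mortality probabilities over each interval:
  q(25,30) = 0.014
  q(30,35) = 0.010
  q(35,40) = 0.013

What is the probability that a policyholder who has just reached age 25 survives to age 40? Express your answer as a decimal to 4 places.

0.9635

The overall survival probability is (1 − 0.014) × (1 − 0.010) × (1 − 0.013).
= 0.986 × 0.990 × 0.987 = 0.963450.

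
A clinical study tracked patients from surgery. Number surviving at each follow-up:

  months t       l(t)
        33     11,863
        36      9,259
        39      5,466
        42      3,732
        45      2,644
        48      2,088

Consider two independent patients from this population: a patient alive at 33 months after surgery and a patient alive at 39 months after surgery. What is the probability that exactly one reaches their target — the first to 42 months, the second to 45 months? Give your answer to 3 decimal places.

p₁ = l(42)/l(33) = 3,732/11,863 = 0.314592; p₂ = l(45)/l(39) = 2,644/5,466 = 0.483718.
P(exactly one) = p₁(1−p₂) + (1−p₁)p₂ = 0.162418 + 0.331544 = 0.493962.

0.494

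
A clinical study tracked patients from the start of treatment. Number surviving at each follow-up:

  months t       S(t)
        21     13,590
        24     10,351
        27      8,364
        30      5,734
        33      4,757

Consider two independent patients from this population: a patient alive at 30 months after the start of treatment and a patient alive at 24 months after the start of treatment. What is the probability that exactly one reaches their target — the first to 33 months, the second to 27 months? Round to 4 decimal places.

p₁ = S(33)/S(30) = 4,757/5,734 = 0.829613; p₂ = S(27)/S(24) = 8,364/10,351 = 0.808038.
P(exactly one) = p₁(1−p₂) + (1−p₁)p₂ = 0.159254 + 0.137679 = 0.296933.

0.2969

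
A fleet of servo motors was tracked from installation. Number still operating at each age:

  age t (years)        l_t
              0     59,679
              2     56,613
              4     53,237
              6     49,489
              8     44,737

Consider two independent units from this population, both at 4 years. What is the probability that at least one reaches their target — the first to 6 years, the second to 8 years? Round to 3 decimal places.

p₁ = l_6/l_4 = 49,489/53,237 = 0.929598; p₂ = l_8/l_4 = 44,737/53,237 = 0.840337.
P(at least one) = 1 − (1−p₁)(1−p₂) = 1 − 0.070402 × 0.159663 = 0.988759.

0.989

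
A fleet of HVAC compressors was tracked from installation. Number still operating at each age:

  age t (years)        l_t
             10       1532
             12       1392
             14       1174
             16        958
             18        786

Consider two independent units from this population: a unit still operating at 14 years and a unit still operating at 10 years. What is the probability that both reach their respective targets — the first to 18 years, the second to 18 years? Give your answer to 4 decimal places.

0.3435

p₁ = l_18/l_14 = 786/1174 = 0.669506; p₂ = l_18/l_10 = 786/1532 = 0.513055.
P(both) = p₁ × p₂ = 0.669506 × 0.513055 = 0.343493.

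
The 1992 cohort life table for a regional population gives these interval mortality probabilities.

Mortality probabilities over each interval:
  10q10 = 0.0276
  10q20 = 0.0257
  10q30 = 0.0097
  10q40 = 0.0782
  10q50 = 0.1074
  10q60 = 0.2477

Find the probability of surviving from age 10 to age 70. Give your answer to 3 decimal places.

0.581

60p10 = (1 − 0.0276) × (1 − 0.0257) × (1 − 0.0097) × (1 − 0.0782) × (1 − 0.1074) × (1 − 0.2477).
= 0.9724 × 0.9743 × 0.9903 × 0.9218 × 0.8926 × 0.7523 = 0.580750.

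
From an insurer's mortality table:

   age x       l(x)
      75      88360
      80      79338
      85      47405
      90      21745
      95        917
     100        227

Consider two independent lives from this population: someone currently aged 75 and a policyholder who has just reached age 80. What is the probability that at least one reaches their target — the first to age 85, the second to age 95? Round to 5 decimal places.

p₁ = l(85)/l(75) = 47405/88360 = 0.536498; p₂ = l(95)/l(80) = 917/79338 = 0.011558.
P(at least one) = 1 − (1−p₁)(1−p₂) = 1 − 0.463502 × 0.988442 = 0.541855.

0.54186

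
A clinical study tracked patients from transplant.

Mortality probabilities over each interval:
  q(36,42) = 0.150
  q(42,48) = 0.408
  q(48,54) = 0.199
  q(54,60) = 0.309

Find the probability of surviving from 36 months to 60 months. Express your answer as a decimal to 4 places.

0.2785

The overall survival probability is (1 − 0.150) × (1 − 0.408) × (1 − 0.199) × (1 − 0.309).
= 0.850 × 0.592 × 0.801 × 0.691 = 0.278517.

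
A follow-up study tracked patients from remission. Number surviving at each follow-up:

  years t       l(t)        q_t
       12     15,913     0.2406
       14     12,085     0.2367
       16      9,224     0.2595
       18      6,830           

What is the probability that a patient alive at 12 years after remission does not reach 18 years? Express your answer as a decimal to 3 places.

P(die before 18 | alive at 12) = 1 − l(18)/l(12) = 1 − 6,830/15,913 = (9,083)/15,913 = 0.570791.

0.571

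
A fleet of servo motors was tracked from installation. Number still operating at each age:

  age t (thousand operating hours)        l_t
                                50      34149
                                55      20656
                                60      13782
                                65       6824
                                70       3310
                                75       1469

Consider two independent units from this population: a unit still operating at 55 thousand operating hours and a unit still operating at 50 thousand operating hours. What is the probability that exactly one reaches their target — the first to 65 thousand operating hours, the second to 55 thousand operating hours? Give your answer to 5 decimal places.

0.53558

p₁ = l_65/l_55 = 6824/20656 = 0.330364; p₂ = l_55/l_50 = 20656/34149 = 0.604879.
P(exactly one) = p₁(1−p₂) + (1−p₁)p₂ = 0.130534 + 0.405049 = 0.535583.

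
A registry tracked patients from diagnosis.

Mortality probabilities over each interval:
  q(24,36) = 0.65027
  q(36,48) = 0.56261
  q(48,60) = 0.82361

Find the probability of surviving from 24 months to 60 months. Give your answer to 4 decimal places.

0.0270

The overall survival probability is (1 − 0.65027) × (1 − 0.56261) × (1 − 0.82361).
= 0.34973 × 0.43739 × 0.17639 = 0.026982.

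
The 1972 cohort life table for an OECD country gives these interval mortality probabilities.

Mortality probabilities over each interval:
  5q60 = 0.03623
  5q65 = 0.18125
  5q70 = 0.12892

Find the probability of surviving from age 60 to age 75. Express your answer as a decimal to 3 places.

The overall survival probability is (1 − 0.03623) × (1 − 0.18125) × (1 − 0.12892).
= 0.96377 × 0.81875 × 0.87108 = 0.687358.

0.687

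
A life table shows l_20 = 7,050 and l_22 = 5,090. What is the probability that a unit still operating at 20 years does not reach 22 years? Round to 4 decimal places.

0.2780

P(fail before 22 | operational at 20) = 1 − l_22/l_20 = 1 − 5,090/7,050 = (1,960)/7,050 = 0.278014.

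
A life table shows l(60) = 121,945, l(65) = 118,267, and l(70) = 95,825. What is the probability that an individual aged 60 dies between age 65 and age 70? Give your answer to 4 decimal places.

This is the probability of reaching 65 but not 70, conditional on being alive at 60: (l(65) − l(70)) / l(60).
= (118,267 − 95,825) / 121,945 = 22,442 / 121,945 = 0.184034.

0.1840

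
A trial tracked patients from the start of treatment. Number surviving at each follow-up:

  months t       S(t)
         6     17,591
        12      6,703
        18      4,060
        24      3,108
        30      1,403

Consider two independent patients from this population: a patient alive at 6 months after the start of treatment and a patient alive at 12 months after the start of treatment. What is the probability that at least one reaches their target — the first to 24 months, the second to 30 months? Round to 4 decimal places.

0.3490

p₁ = S(24)/S(6) = 3,108/17,591 = 0.176681; p₂ = S(30)/S(12) = 1,403/6,703 = 0.209309.
P(at least one) = 1 − (1−p₁)(1−p₂) = 1 − 0.823319 × 0.790691 = 0.349009.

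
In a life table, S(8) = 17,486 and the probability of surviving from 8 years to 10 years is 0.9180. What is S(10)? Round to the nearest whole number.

S(10) = S(8) × p = 17,486 × 0.9180 = 16052.

16052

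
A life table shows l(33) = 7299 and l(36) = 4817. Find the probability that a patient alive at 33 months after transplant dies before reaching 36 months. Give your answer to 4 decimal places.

0.3400

P(die before 36 | alive at 33) = 1 − l(36)/l(33) = 1 − 4817/7299 = (2482)/7299 = 0.340047.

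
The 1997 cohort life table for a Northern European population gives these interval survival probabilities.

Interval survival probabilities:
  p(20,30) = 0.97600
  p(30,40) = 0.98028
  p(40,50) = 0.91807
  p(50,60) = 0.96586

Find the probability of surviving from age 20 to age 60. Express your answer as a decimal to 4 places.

0.8484

Survival from 20 to 60 is the product of surviving each interval: 0.97600 × 0.98028 × 0.91807 × 0.96586.
= 0.848379.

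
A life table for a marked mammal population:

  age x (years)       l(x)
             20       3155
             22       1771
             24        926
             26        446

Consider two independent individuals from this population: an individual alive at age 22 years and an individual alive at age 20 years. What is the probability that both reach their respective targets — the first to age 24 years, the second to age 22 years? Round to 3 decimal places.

p₁ = l(24)/l(22) = 926/1771 = 0.522868; p₂ = l(22)/l(20) = 1771/3155 = 0.561331.
P(both) = p₁ × p₂ = 0.522868 × 0.561331 = 0.293502.

0.294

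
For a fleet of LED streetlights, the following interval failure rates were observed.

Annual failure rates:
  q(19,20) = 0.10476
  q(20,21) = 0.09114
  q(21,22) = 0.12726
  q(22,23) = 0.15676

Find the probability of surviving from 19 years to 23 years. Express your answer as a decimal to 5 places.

0.59879

Survival from 19 to 23 is the product of surviving each interval: (1 − 0.10476) × (1 − 0.09114) × (1 − 0.12726) × (1 − 0.15676).
= 0.89524 × 0.90886 × 0.87274 × 0.84324 = 0.598787.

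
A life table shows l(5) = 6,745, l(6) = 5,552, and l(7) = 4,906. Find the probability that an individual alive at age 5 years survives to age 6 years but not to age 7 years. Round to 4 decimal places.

This is the probability of reaching 6 but not 7, conditional on being alive at 5: (l(6) − l(7)) / l(5).
= (5,552 − 4,906) / 6,745 = 646 / 6,745 = 0.095775.

0.0958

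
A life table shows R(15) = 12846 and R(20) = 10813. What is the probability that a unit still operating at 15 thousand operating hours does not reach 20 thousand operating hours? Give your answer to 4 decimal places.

P(fail before 20 | operational at 15) = 1 − R(20)/R(15) = 1 − 10813/12846 = (2033)/12846 = 0.158259.

0.1583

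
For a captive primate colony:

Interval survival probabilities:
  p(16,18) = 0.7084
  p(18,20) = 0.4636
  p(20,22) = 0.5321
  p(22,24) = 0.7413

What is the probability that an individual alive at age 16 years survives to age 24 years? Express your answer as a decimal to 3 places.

Chaining the interval survival probabilities: 0.7084 × 0.4636 × 0.5321 × 0.7413.
= 0.129542.

0.130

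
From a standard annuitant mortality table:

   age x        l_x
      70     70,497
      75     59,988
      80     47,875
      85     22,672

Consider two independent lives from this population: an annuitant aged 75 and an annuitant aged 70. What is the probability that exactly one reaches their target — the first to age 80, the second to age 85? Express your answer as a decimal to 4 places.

p₁ = l_80/l_75 = 47,875/59,988 = 0.798076; p₂ = l_85/l_70 = 22,672/70,497 = 0.321602.
P(exactly one) = p₁(1−p₂) + (1−p₁)p₂ = 0.541413 + 0.064939 = 0.606352.

0.6064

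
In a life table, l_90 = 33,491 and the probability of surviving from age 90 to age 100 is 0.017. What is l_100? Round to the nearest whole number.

l_100 = l_90 × p = 33,491 × 0.017 = 569.

569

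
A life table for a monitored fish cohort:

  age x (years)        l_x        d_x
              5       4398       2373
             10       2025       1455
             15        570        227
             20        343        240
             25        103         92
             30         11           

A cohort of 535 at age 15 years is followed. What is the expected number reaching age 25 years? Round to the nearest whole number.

The relevant probability is 103/570 = 0.180702.
Expected number = 535 × 0.180702 = 97.

97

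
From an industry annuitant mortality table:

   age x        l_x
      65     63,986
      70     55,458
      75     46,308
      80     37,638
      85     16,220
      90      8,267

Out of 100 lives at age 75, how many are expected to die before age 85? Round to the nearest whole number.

The relevant probability is 1 − 16,220/46,308 = 0.649737.
Expected number = 100 × 0.649737 = 65.

65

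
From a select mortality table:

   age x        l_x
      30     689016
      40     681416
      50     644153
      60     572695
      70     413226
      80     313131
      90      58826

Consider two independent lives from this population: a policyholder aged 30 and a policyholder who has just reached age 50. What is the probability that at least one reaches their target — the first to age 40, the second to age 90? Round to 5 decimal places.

0.98998

p₁ = l_40/l_30 = 681416/689016 = 0.988970; p₂ = l_90/l_50 = 58826/644153 = 0.091323.
P(at least one) = 1 − (1−p₁)(1−p₂) = 1 − 0.011030 × 0.908677 = 0.989977.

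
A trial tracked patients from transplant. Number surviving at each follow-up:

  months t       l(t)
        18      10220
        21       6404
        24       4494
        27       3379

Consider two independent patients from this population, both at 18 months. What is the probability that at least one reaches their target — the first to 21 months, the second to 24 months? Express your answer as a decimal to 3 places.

0.791

p₁ = l(21)/l(18) = 6404/10220 = 0.626614; p₂ = l(24)/l(18) = 4494/10220 = 0.439726.
P(at least one) = 1 − (1−p₁)(1−p₂) = 1 − 0.373386 × 0.560274 = 0.790802.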